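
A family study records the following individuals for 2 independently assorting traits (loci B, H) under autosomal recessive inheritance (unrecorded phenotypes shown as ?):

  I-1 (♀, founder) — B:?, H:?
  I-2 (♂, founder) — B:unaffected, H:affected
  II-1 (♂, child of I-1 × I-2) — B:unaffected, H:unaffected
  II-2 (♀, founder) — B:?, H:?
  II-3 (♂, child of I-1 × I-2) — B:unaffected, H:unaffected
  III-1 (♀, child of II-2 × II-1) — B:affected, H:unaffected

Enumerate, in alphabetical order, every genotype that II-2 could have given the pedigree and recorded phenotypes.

B/I-1 ? ·: BB|Bb|bb
B/I-2 un ·: BB|Bb
B/II-1 un I-1×I-2: Bb
B/II-2 ? ·: Bb|bb
B/II-3 un I-1×I-2: BB|Bb
B/III-1 aff II-2×II-1: bb
⇒ B over [I-1,I-2,II-1,II-2,II-3,III-1]: 16 consistent
H/I-1 ? ·: HH|Hh
H/I-2 aff ·: hh
H/II-1 un I-1×I-2: Hh
H/II-2 ? ·: HH|Hh|hh
H/II-3 un I-1×I-2: Hh
H/III-1 un II-2×II-1: HH|Hh
⇒ H over [I-1,I-2,II-1,II-2,II-3,III-1]: 10 consistent

II-2 ∈ {Bb HH, Bb Hh, Bb hh, bb HH, bb Hh, bb hh}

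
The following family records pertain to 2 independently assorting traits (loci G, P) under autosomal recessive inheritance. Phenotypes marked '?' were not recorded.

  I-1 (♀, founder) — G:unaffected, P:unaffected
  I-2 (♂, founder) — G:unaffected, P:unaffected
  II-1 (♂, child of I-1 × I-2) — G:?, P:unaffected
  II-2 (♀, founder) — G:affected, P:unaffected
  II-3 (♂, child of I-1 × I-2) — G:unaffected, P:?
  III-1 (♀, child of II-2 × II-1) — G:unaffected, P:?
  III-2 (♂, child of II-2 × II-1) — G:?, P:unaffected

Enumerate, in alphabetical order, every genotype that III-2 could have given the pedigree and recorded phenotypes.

III-2 ∈ {Gg PP, Gg Pp, gg PP, gg Pp}

G/I-1 un ·: GG|Gg
G/I-2 un ·: GG|Gg
G/II-1 ? I-1×I-2: GG|Gg
G/II-2 aff ·: gg
G/II-3 un I-1×I-2: GG|Gg
G/III-1 un II-2×II-1: Gg
G/III-2 ? II-2×II-1: Gg|gg
⇒ G over [I-1,I-2,II-1,II-2,II-3,III-1,III-2]: 19 consistent
P/I-1 un ·: PP|Pp
P/I-2 un ·: PP|Pp
P/II-1 un I-1×I-2: PP|Pp
P/II-2 un ·: PP|Pp
P/II-3 ? I-1×I-2: PP|Pp|pp
P/III-1 ? II-2×II-1: PP|Pp|pp
P/III-2 un II-2×II-1: PP|Pp
⇒ P over [I-1,I-2,II-1,II-2,II-3,III-1,III-2]: 110 consistent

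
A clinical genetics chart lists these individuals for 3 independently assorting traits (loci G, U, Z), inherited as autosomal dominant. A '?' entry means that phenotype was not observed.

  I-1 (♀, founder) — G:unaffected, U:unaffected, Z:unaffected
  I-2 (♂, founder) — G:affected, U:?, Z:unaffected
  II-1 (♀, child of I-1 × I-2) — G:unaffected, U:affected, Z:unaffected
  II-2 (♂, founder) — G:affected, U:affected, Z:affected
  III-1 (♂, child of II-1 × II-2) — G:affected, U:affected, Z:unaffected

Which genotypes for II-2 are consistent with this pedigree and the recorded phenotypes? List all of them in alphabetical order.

G/I-1 un ·: gg
G/I-2 aff ·: Gg
G/II-1 un I-1×I-2: gg
G/II-2 aff ·: Gg|GG
G/III-1 aff II-1×II-2: Gg
⇒ G over [I-1,I-2,II-1,II-2,III-1]: 2 consistent
U/I-1 un ·: uu
U/I-2 ? ·: Uu|UU
U/II-1 aff I-1×I-2: Uu
U/II-2 aff ·: Uu|UU
U/III-1 aff II-1×II-2: Uu|UU
⇒ U over [I-1,I-2,II-1,II-2,III-1]: 8 consistent
Z/I-1 un ·: zz
Z/I-2 un ·: zz
Z/II-1 un I-1×I-2: zz
Z/II-2 aff ·: Zz
Z/III-1 un II-1×II-2: zz
⇒ Z over [I-1,I-2,II-1,II-2,III-1]: 1 consistent

II-2 ∈ {GG UU Zz, GG Uu Zz, Gg UU Zz, Gg Uu Zz}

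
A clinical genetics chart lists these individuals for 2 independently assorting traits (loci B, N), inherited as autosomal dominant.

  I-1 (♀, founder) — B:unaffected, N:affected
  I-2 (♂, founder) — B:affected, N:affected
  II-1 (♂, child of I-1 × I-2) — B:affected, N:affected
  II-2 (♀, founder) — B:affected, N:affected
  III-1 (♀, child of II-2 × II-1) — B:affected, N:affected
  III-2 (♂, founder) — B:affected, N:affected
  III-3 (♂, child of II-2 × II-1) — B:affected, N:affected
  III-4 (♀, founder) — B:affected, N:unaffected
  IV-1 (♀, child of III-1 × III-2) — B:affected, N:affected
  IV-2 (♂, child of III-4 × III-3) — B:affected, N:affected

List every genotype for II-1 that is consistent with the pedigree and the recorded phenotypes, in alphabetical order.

B/I-1 un ·: bb
B/I-2 aff ·: Bb|BB
B/II-1 aff I-1×I-2: Bb
B/II-2 aff ·: Bb|BB
B/III-1 aff II-2×II-1: Bb|BB
B/III-2 aff ·: Bb|BB
B/III-3 aff II-2×II-1: Bb|BB
B/III-4 aff ·: Bb|BB
B/IV-1 aff III-1×III-2: Bb|BB
B/IV-2 aff III-4×III-3: Bb|BB
⇒ B over [I-1,I-2,II-1,II-2,III-1,III-2,III-3,III-4,IV-1,IV-2]: 196 consistent
N/I-1 aff ·: Nn|NN
N/I-2 aff ·: Nn|NN
N/II-1 aff I-1×I-2: Nn|NN
N/II-2 aff ·: Nn|NN
N/III-1 aff II-2×II-1: Nn|NN
N/III-2 aff ·: Nn|NN
N/III-3 aff II-2×II-1: Nn|NN
N/III-4 un ·: nn
N/IV-1 aff III-1×III-2: Nn|NN
N/IV-2 aff III-4×III-3: Nn
⇒ N over [I-1,I-2,II-1,II-2,III-1,III-2,III-3,III-4,IV-1,IV-2]: 152 consistent

II-1 ∈ {Bb NN, Bb Nn}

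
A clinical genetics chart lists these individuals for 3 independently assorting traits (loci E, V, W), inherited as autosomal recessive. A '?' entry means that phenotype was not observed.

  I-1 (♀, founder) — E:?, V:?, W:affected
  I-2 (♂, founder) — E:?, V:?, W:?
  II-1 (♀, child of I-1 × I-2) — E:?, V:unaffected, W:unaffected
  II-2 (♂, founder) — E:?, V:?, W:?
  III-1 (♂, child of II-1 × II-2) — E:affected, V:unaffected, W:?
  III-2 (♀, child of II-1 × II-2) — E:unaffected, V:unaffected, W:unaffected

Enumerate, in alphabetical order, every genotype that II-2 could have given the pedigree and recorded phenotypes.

II-2 ∈ {Ee VV WW, Ee VV Ww, Ee VV ww, Ee Vv WW, Ee Vv Ww, Ee Vv ww, Ee vv WW, Ee vv Ww, Ee vv ww, ee VV WW, ee VV Ww, ee VV ww, ee Vv WW, ee Vv Ww, ee Vv ww, ee vv WW, ee vv Ww, ee vv ww}

E/I-1 ? ·: EE|Ee|ee
E/I-2 ? ·: EE|Ee|ee
E/II-1 ? I-1×I-2: Ee|ee
E/II-2 ? ·: Ee|ee
E/III-1 aff II-1×II-2: ee
E/III-2 un II-1×II-2: EE|Ee
⇒ E over [I-1,I-2,II-1,II-2,III-1,III-2]: 25 consistent
V/I-1 ? ·: VV|Vv|vv
V/I-2 ? ·: VV|Vv|vv
V/II-1 un I-1×I-2: VV|Vv
V/II-2 ? ·: VV|Vv|vv
V/III-1 un II-1×II-2: VV|Vv
V/III-2 un II-1×II-2: VV|Vv
⇒ V over [I-1,I-2,II-1,II-2,III-1,III-2]: 87 consistent
W/I-1 aff ·: ww
W/I-2 ? ·: WW|Ww
W/II-1 un I-1×I-2: Ww
W/II-2 ? ·: WW|Ww|ww
W/III-1 ? II-1×II-2: WW|Ww|ww
W/III-2 un II-1×II-2: WW|Ww
⇒ W over [I-1,I-2,II-1,II-2,III-1,III-2]: 24 consistent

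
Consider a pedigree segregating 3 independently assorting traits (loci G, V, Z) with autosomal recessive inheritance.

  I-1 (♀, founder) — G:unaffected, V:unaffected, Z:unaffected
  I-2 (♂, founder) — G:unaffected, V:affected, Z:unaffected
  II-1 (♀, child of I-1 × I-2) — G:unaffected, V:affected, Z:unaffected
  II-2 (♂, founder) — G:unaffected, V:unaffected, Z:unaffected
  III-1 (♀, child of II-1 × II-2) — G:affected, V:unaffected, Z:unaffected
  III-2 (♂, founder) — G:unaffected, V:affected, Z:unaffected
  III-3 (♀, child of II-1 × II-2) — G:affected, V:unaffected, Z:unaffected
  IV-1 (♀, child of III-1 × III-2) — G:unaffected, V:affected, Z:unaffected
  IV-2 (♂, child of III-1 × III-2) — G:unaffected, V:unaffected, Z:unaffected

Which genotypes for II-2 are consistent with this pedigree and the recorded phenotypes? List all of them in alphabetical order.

II-2 ∈ {Gg VV ZZ, Gg VV Zz, Gg Vv ZZ, Gg Vv Zz}

G/I-1 un ·: GG|Gg
G/I-2 un ·: GG|Gg
G/II-1 un I-1×I-2: Gg
G/II-2 un ·: Gg
G/III-1 aff II-1×II-2: gg
G/III-2 un ·: GG|Gg
G/III-3 aff II-1×II-2: gg
G/IV-1 un III-1×III-2: Gg
G/IV-2 un III-1×III-2: Gg
⇒ G over [I-1,I-2,II-1,II-2,III-1,III-2,III-3,IV-1,IV-2]: 6 consistent
V/I-1 un ·: Vv
V/I-2 aff ·: vv
V/II-1 aff I-1×I-2: vv
V/II-2 un ·: VV|Vv
V/III-1 un II-1×II-2: Vv
V/III-2 aff ·: vv
V/III-3 un II-1×II-2: Vv
V/IV-1 aff III-1×III-2: vv
V/IV-2 un III-1×III-2: Vv
⇒ V over [I-1,I-2,II-1,II-2,III-1,III-2,III-3,IV-1,IV-2]: 2 consistent
Z/I-1 un ·: ZZ|Zz
Z/I-2 un ·: ZZ|Zz
Z/II-1 un I-1×I-2: ZZ|Zz
Z/II-2 un ·: ZZ|Zz
Z/III-1 un II-1×II-2: ZZ|Zz
Z/III-2 un ·: ZZ|Zz
Z/III-3 un II-1×II-2: ZZ|Zz
Z/IV-1 un III-1×III-2: ZZ|Zz
Z/IV-2 un III-1×III-2: ZZ|Zz
⇒ Z over [I-1,I-2,II-1,II-2,III-1,III-2,III-3,IV-1,IV-2]: 280 consistent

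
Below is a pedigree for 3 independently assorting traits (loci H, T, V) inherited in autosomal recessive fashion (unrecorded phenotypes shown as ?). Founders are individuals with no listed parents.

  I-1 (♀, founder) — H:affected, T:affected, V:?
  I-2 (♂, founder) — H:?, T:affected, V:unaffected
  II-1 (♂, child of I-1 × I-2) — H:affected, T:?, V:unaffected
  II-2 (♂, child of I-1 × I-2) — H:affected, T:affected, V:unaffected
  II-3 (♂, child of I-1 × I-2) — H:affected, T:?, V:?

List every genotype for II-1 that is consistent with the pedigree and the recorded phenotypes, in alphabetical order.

II-1 ∈ {hh tt VV, hh tt Vv}

H/I-1 aff ·: hh
H/I-2 ? ·: Hh|hh
H/II-1 aff I-1×I-2: hh
H/II-2 aff I-1×I-2: hh
H/II-3 aff I-1×I-2: hh
⇒ H over [I-1,I-2,II-1,II-2,II-3]: 2 consistent
T/I-1 aff ·: tt
T/I-2 aff ·: tt
T/II-1 ? I-1×I-2: tt
T/II-2 aff I-1×I-2: tt
T/II-3 ? I-1×I-2: tt
⇒ T over [I-1,I-2,II-1,II-2,II-3]: 1 consistent
V/I-1 ? ·: VV|Vv|vv
V/I-2 un ·: VV|Vv
V/II-1 un I-1×I-2: VV|Vv
V/II-2 un I-1×I-2: VV|Vv
V/II-3 ? I-1×I-2: VV|Vv|vv
⇒ V over [I-1,I-2,II-1,II-2,II-3]: 32 consistent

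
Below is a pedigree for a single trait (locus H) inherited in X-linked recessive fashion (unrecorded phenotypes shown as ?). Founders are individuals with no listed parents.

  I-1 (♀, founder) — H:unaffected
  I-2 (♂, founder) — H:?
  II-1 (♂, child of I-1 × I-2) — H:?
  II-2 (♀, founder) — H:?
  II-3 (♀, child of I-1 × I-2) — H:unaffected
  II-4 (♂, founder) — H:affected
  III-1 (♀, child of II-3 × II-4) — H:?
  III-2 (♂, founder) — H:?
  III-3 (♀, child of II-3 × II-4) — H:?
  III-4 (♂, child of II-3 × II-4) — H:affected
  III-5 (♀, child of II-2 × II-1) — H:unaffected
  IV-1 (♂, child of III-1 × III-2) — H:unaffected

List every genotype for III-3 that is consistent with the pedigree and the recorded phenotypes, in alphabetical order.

III-3 ∈ {X^HX^h, X^hX^h}

H/I-1 un ·: X^HX^H|X^HX^h
H/I-2 ? ·: X^HY|X^hY
H/II-1 ? I-1×I-2: X^HY|X^hY
H/II-2 ? ·: X^HX^H|X^HX^h|X^hX^h
H/II-3 un I-1×I-2: X^HX^h
H/II-4 aff ·: X^hY
H/III-1 ? II-3×II-4: X^HX^h
H/III-2 ? ·: X^HY|X^hY
H/III-3 ? II-3×II-4: X^HX^h|X^hX^h
H/III-4 aff II-3×II-4: X^hY
H/III-5 un II-2×II-1: X^HX^H|X^HX^h
H/IV-1 un III-1×III-2: X^HY
⇒ H over [I-1,I-2,II-1,II-2,II-3,II-4,III-1,III-2,III-3,III-4,III-5,IV-1]: 64 consistent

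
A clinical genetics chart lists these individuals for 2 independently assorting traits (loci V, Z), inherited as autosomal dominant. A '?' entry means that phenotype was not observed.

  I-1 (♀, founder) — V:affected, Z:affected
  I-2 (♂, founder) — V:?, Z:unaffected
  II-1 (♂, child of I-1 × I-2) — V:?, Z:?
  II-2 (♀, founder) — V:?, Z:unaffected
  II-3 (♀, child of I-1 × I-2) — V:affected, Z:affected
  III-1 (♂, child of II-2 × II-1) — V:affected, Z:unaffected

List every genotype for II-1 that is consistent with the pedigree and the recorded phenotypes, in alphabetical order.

V/I-1 aff ·: Vv|VV
V/I-2 ? ·: vv|Vv|VV
V/II-1 ? I-1×I-2: vv|Vv|VV
V/II-2 ? ·: vv|Vv|VV
V/II-3 aff I-1×I-2: Vv|VV
V/III-1 aff II-2×II-1: Vv|VV
⇒ V over [I-1,I-2,II-1,II-2,II-3,III-1]: 74 consistent
Z/I-1 aff ·: Zz|ZZ
Z/I-2 un ·: zz
Z/II-1 ? I-1×I-2: zz|Zz
Z/II-2 un ·: zz
Z/II-3 aff I-1×I-2: Zz
Z/III-1 un II-2×II-1: zz
⇒ Z over [I-1,I-2,II-1,II-2,II-3,III-1]: 3 consistent

II-1 ∈ {VV Zz, VV zz, Vv Zz, Vv zz, vv Zz, vv zz}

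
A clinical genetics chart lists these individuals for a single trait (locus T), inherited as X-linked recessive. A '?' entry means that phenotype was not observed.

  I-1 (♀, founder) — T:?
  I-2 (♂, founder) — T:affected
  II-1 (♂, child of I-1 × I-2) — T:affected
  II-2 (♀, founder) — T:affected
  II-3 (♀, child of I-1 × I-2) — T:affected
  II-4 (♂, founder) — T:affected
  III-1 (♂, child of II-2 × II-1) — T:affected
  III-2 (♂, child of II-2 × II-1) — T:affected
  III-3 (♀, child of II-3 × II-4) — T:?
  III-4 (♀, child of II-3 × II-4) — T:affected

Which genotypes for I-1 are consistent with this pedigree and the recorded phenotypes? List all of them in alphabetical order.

T/I-1 ? ·: X^TX^t|X^tX^t
T/I-2 aff ·: X^tY
T/II-1 aff I-1×I-2: X^tY
T/II-2 aff ·: X^tX^t
T/II-3 aff I-1×I-2: X^tX^t
T/II-4 aff ·: X^tY
T/III-1 aff II-2×II-1: X^tY
T/III-2 aff II-2×II-1: X^tY
T/III-3 ? II-3×II-4: X^tX^t
T/III-4 aff II-3×II-4: X^tX^t
⇒ T over [I-1,I-2,II-1,II-2,II-3,II-4,III-1,III-2,III-3,III-4]: 2 consistent

I-1 ∈ {X^TX^t, X^tX^t}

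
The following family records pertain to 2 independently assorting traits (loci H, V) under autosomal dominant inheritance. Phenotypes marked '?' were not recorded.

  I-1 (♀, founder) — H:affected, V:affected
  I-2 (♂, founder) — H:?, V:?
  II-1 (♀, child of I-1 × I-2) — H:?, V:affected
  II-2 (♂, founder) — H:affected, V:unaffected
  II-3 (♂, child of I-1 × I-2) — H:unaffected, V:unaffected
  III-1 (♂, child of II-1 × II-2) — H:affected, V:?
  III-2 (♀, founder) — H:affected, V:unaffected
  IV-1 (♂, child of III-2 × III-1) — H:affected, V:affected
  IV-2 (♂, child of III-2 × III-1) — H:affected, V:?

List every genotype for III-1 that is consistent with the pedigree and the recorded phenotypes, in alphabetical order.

III-1 ∈ {HH Vv, Hh Vv}

H/I-1 aff ·: Hh
H/I-2 ? ·: hh|Hh
H/II-1 ? I-1×I-2: hh|Hh|HH
H/II-2 aff ·: Hh|HH
H/II-3 un I-1×I-2: hh
H/III-1 aff II-1×II-2: Hh|HH
H/III-2 aff ·: Hh|HH
H/IV-1 aff III-2×III-1: Hh|HH
H/IV-2 aff III-2×III-1: Hh|HH
⇒ H over [I-1,I-2,II-1,II-2,II-3,III-1,III-2,IV-1,IV-2]: 102 consistent
V/I-1 aff ·: Vv
V/I-2 ? ·: vv|Vv
V/II-1 aff I-1×I-2: Vv|VV
V/II-2 un ·: vv
V/II-3 un I-1×I-2: vv
V/III-1 ? II-1×II-2: Vv
V/III-2 un ·: vv
V/IV-1 aff III-2×III-1: Vv
V/IV-2 ? III-2×III-1: vv|Vv
⇒ V over [I-1,I-2,II-1,II-2,II-3,III-1,III-2,IV-1,IV-2]: 6 consistent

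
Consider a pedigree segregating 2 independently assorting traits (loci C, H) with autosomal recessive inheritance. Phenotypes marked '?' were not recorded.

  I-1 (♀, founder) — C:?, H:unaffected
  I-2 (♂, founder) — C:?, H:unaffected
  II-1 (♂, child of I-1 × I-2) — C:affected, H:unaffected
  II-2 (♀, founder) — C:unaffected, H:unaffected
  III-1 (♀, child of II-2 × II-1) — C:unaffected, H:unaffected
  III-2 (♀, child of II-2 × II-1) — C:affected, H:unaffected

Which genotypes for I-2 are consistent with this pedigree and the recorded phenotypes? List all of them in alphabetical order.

I-2 ∈ {Cc HH, Cc Hh, cc HH, cc Hh}

C/I-1 ? ·: Cc|cc
C/I-2 ? ·: Cc|cc
C/II-1 aff I-1×I-2: cc
C/II-2 un ·: Cc
C/III-1 un II-2×II-1: Cc
C/III-2 aff II-2×II-1: cc
⇒ C over [I-1,I-2,II-1,II-2,III-1,III-2]: 4 consistent
H/I-1 un ·: HH|Hh
H/I-2 un ·: HH|Hh
H/II-1 un I-1×I-2: HH|Hh
H/II-2 un ·: HH|Hh
H/III-1 un II-2×II-1: HH|Hh
H/III-2 un II-2×II-1: HH|Hh
⇒ H over [I-1,I-2,II-1,II-2,III-1,III-2]: 44 consistent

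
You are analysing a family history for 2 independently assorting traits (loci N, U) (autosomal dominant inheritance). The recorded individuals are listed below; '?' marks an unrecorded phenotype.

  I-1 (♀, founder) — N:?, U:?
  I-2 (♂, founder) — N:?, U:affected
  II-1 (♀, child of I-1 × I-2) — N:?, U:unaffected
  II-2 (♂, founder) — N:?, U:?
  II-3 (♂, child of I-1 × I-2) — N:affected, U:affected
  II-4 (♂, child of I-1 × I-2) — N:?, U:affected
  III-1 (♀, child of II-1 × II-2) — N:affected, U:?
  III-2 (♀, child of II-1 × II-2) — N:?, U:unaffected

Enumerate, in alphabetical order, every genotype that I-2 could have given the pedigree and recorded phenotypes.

N/I-1 ? ·: nn|Nn|NN
N/I-2 ? ·: nn|Nn|NN
N/II-1 ? I-1×I-2: nn|Nn|NN
N/II-2 ? ·: nn|Nn|NN
N/II-3 aff I-1×I-2: Nn|NN
N/II-4 ? I-1×I-2: nn|Nn|NN
N/III-1 aff II-1×II-2: Nn|NN
N/III-2 ? II-1×II-2: nn|Nn|NN
⇒ N over [I-1,I-2,II-1,II-2,II-3,II-4,III-1,III-2]: 360 consistent
U/I-1 ? ·: uu|Uu
U/I-2 aff ·: Uu
U/II-1 un I-1×I-2: uu
U/II-2 ? ·: uu|Uu
U/II-3 aff I-1×I-2: Uu|UU
U/II-4 aff I-1×I-2: Uu|UU
U/III-1 ? II-1×II-2: uu|Uu
U/III-2 un II-1×II-2: uu
⇒ U over [I-1,I-2,II-1,II-2,II-3,II-4,III-1,III-2]: 15 consistent

I-2 ∈ {NN Uu, Nn Uu, nn Uu}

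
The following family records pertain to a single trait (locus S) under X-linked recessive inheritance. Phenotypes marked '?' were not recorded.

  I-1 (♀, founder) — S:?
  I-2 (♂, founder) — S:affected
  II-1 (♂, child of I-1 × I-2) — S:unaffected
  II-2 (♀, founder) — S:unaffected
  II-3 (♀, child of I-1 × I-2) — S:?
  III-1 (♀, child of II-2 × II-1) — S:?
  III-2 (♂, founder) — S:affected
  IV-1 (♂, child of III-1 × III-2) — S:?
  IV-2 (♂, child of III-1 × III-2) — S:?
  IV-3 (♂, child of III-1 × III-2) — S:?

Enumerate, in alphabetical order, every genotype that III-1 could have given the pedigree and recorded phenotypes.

III-1 ∈ {X^SX^S, X^SX^s}

S/I-1 ? ·: X^SX^S|X^SX^s
S/I-2 aff ·: X^sY
S/II-1 un I-1×I-2: X^SY
S/II-2 un ·: X^SX^S|X^SX^s
S/II-3 ? I-1×I-2: X^SX^s|X^sX^s
S/III-1 ? II-2×II-1: X^SX^S|X^SX^s
S/III-2 aff ·: X^sY
S/IV-1 ? III-1×III-2: X^SY|X^sY
S/IV-2 ? III-1×III-2: X^SY|X^sY
S/IV-3 ? III-1×III-2: X^SY|X^sY
⇒ S over [I-1,I-2,II-1,II-2,II-3,III-1,III-2,IV-1,IV-2,IV-3]: 30 consistent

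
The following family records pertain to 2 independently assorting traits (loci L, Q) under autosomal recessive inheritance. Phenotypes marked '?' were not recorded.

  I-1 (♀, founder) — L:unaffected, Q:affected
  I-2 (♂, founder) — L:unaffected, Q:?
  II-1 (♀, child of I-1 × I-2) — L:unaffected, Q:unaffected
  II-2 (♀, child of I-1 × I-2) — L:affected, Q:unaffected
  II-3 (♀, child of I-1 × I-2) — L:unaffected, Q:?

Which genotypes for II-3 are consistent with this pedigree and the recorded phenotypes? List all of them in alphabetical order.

II-3 ∈ {LL Qq, LL qq, Ll Qq, Ll qq}

L/I-1 un ·: Ll
L/I-2 un ·: Ll
L/II-1 un I-1×I-2: LL|Ll
L/II-2 aff I-1×I-2: ll
L/II-3 un I-1×I-2: LL|Ll
⇒ L over [I-1,I-2,II-1,II-2,II-3]: 4 consistent
Q/I-1 aff ·: qq
Q/I-2 ? ·: QQ|Qq
Q/II-1 un I-1×I-2: Qq
Q/II-2 un I-1×I-2: Qq
Q/II-3 ? I-1×I-2: Qq|qq
⇒ Q over [I-1,I-2,II-1,II-2,II-3]: 3 consistent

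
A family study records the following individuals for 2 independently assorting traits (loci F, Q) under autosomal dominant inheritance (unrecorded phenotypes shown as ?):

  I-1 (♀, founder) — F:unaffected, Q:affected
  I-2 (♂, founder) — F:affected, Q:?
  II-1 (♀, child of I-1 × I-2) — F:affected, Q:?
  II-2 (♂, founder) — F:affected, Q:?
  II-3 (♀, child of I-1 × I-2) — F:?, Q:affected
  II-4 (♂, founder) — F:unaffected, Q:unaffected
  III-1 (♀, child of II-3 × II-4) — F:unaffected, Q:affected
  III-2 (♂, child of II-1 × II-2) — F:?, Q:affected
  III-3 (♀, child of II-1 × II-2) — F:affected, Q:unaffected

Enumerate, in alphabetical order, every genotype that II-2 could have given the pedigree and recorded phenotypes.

F/I-1 un ·: ff
F/I-2 aff ·: Ff|FF
F/II-1 aff I-1×I-2: Ff
F/II-2 aff ·: Ff|FF
F/II-3 ? I-1×I-2: ff|Ff
F/II-4 un ·: ff
F/III-1 un II-3×II-4: ff
F/III-2 ? II-1×II-2: ff|Ff|FF
F/III-3 aff II-1×II-2: Ff|FF
⇒ F over [I-1,I-2,II-1,II-2,II-3,II-4,III-1,III-2,III-3]: 30 consistent
Q/I-1 aff ·: Qq|QQ
Q/I-2 ? ·: qq|Qq|QQ
Q/II-1 ? I-1×I-2: qq|Qq
Q/II-2 ? ·: qq|Qq
Q/II-3 aff I-1×I-2: Qq|QQ
Q/II-4 un ·: qq
Q/III-1 aff II-3×II-4: Qq
Q/III-2 aff II-1×II-2: Qq|QQ
Q/III-3 un II-1×II-2: qq
⇒ Q over [I-1,I-2,II-1,II-2,II-3,II-4,III-1,III-2,III-3]: 27 consistent

II-2 ∈ {FF Qq, FF qq, Ff Qq, Ff qq}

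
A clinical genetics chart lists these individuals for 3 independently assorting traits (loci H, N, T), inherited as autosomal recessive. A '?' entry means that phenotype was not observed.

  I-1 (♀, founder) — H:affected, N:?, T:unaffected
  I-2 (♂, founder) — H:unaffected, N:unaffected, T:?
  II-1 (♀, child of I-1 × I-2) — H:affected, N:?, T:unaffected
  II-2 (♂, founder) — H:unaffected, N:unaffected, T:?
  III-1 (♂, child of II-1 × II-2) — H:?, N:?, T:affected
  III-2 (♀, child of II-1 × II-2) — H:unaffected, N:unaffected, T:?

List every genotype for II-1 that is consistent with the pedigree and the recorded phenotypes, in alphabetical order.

II-1 ∈ {hh NN Tt, hh Nn Tt, hh nn Tt}

H/I-1 aff ·: hh
H/I-2 un ·: Hh
H/II-1 aff I-1×I-2: hh
H/II-2 un ·: HH|Hh
H/III-1 ? II-1×II-2: Hh|hh
H/III-2 un II-1×II-2: Hh
⇒ H over [I-1,I-2,II-1,II-2,III-1,III-2]: 3 consistent
N/I-1 ? ·: NN|Nn|nn
N/I-2 un ·: NN|Nn
N/II-1 ? I-1×I-2: NN|Nn|nn
N/II-2 un ·: NN|Nn
N/III-1 ? II-1×II-2: NN|Nn|nn
N/III-2 un II-1×II-2: NN|Nn
⇒ N over [I-1,I-2,II-1,II-2,III-1,III-2]: 76 consistent
T/I-1 un ·: TT|Tt
T/I-2 ? ·: TT|Tt|tt
T/II-1 un I-1×I-2: Tt
T/II-2 ? ·: Tt|tt
T/III-1 aff II-1×II-2: tt
T/III-2 ? II-1×II-2: TT|Tt|tt
⇒ T over [I-1,I-2,II-1,II-2,III-1,III-2]: 25 consistent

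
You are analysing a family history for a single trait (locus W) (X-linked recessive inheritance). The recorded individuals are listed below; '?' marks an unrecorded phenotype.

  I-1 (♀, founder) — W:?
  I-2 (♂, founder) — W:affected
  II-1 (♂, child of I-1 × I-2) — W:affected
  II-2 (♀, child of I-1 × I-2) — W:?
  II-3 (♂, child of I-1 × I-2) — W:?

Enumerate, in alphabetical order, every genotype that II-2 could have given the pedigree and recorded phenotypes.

W/I-1 ? ·: X^WX^w|X^wX^w
W/I-2 aff ·: X^wY
W/II-1 aff I-1×I-2: X^wY
W/II-2 ? I-1×I-2: X^WX^w|X^wX^w
W/II-3 ? I-1×I-2: X^WY|X^wY
⇒ W over [I-1,I-2,II-1,II-2,II-3]: 5 consistent

II-2 ∈ {X^WX^w, X^wX^w}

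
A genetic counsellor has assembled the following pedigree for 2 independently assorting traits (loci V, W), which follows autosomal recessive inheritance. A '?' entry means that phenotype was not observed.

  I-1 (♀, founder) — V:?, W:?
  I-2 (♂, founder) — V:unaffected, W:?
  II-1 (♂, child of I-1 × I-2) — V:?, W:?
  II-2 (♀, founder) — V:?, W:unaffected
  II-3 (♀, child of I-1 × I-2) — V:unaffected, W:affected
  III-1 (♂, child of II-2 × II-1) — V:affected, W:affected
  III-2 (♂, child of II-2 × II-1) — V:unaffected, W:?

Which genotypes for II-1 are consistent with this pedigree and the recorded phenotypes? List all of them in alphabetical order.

V/I-1 ? ·: VV|Vv|vv
V/I-2 un ·: VV|Vv
V/II-1 ? I-1×I-2: Vv|vv
V/II-2 ? ·: Vv|vv
V/II-3 un I-1×I-2: VV|Vv
V/III-1 aff II-2×II-1: vv
V/III-2 un II-2×II-1: VV|Vv
⇒ V over [I-1,I-2,II-1,II-2,II-3,III-1,III-2]: 27 consistent
W/I-1 ? ·: Ww|ww
W/I-2 ? ·: Ww|ww
W/II-1 ? I-1×I-2: Ww|ww
W/II-2 un ·: Ww
W/II-3 aff I-1×I-2: ww
W/III-1 aff II-2×II-1: ww
W/III-2 ? II-2×II-1: WW|Ww|ww
⇒ W over [I-1,I-2,II-1,II-2,II-3,III-1,III-2]: 17 consistent

II-1 ∈ {Vv Ww, Vv ww, vv Ww, vv ww}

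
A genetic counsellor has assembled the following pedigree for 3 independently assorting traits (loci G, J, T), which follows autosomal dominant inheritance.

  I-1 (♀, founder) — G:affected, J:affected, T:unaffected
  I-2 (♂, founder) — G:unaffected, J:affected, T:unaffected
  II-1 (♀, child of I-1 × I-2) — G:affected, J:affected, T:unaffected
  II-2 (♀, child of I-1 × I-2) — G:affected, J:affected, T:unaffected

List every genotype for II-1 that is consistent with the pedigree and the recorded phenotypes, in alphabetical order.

II-1 ∈ {Gg JJ tt, Gg Jj tt}

G/I-1 aff ·: Gg|GG
G/I-2 un ·: gg
G/II-1 aff I-1×I-2: Gg
G/II-2 aff I-1×I-2: Gg
⇒ G over [I-1,I-2,II-1,II-2]: 2 consistent
J/I-1 aff ·: Jj|JJ
J/I-2 aff ·: Jj|JJ
J/II-1 aff I-1×I-2: Jj|JJ
J/II-2 aff I-1×I-2: Jj|JJ
⇒ J over [I-1,I-2,II-1,II-2]: 13 consistent
T/I-1 un ·: tt
T/I-2 un ·: tt
T/II-1 un I-1×I-2: tt
T/II-2 un I-1×I-2: tt
⇒ T over [I-1,I-2,II-1,II-2]: 1 consistent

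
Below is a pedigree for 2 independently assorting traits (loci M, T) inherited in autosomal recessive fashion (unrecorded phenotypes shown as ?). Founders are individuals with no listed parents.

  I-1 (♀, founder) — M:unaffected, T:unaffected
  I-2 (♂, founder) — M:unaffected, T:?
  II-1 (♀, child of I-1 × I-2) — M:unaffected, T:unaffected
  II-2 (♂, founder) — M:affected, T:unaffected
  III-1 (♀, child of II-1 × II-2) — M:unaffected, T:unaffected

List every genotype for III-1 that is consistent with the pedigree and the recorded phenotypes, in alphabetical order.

III-1 ∈ {Mm TT, Mm Tt}

M/I-1 un ·: MM|Mm
M/I-2 un ·: MM|Mm
M/II-1 un I-1×I-2: MM|Mm
M/II-2 aff ·: mm
M/III-1 un II-1×II-2: Mm
⇒ M over [I-1,I-2,II-1,II-2,III-1]: 7 consistent
T/I-1 un ·: TT|Tt
T/I-2 ? ·: TT|Tt|tt
T/II-1 un I-1×I-2: TT|Tt
T/II-2 un ·: TT|Tt
T/III-1 un II-1×II-2: TT|Tt
⇒ T over [I-1,I-2,II-1,II-2,III-1]: 32 consistent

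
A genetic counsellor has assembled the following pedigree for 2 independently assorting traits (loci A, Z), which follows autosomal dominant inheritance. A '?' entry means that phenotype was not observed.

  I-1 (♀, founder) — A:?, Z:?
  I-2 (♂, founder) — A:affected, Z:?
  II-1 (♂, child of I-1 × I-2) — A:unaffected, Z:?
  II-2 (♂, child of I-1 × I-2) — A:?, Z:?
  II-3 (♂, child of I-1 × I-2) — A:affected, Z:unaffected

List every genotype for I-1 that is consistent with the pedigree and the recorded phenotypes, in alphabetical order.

I-1 ∈ {Aa Zz, Aa zz, aa Zz, aa zz}

A/I-1 ? ·: aa|Aa
A/I-2 aff ·: Aa
A/II-1 un I-1×I-2: aa
A/II-2 ? I-1×I-2: aa|Aa|AA
A/II-3 aff I-1×I-2: Aa|AA
⇒ A over [I-1,I-2,II-1,II-2,II-3]: 8 consistent
Z/I-1 ? ·: zz|Zz
Z/I-2 ? ·: zz|Zz
Z/II-1 ? I-1×I-2: zz|Zz|ZZ
Z/II-2 ? I-1×I-2: zz|Zz|ZZ
Z/II-3 un I-1×I-2: zz
⇒ Z over [I-1,I-2,II-1,II-2,II-3]: 18 consistent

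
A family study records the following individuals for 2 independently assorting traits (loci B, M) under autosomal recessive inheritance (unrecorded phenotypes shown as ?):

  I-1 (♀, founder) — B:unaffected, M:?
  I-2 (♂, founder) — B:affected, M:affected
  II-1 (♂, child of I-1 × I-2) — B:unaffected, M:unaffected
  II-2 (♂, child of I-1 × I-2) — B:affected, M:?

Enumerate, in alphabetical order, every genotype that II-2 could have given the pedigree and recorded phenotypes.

II-2 ∈ {bb Mm, bb mm}

B/I-1 un ·: Bb
B/I-2 aff ·: bb
B/II-1 un I-1×I-2: Bb
B/II-2 aff I-1×I-2: bb
⇒ B over [I-1,I-2,II-1,II-2]: 1 consistent
M/I-1 ? ·: MM|Mm
M/I-2 aff ·: mm
M/II-1 un I-1×I-2: Mm
M/II-2 ? I-1×I-2: Mm|mm
⇒ M over [I-1,I-2,II-1,II-2]: 3 consistent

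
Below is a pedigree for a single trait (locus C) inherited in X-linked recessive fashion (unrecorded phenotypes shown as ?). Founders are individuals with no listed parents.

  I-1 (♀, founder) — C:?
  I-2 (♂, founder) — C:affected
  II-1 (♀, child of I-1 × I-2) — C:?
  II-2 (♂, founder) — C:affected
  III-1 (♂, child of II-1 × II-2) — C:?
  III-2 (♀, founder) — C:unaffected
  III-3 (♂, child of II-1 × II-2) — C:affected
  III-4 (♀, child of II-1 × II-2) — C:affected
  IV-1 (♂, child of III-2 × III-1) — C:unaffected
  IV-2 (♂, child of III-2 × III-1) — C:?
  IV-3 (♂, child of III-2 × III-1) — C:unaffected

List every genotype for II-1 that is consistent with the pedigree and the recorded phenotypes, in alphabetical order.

II-1 ∈ {X^CX^c, X^cX^c}

C/I-1 ? ·: X^CX^C|X^CX^c|X^cX^c
C/I-2 aff ·: X^cY
C/II-1 ? I-1×I-2: X^CX^c|X^cX^c
C/II-2 aff ·: X^cY
C/III-1 ? II-1×II-2: X^CY|X^cY
C/III-2 un ·: X^CX^C|X^CX^c
C/III-3 aff II-1×II-2: X^cY
C/III-4 aff II-1×II-2: X^cX^c
C/IV-1 un III-2×III-1: X^CY
C/IV-2 ? III-2×III-1: X^CY|X^cY
C/IV-3 un III-2×III-1: X^CY
⇒ C over [I-1,I-2,II-1,II-2,III-1,III-2,III-3,III-4,IV-1,IV-2,IV-3]: 18 consistent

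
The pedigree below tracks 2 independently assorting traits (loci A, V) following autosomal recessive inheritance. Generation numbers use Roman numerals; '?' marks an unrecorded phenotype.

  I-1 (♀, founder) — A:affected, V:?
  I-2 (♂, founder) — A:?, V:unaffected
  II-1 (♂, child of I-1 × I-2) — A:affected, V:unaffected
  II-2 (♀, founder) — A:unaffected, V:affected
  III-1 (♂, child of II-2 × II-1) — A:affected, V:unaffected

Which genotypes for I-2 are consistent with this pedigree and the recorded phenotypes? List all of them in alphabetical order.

I-2 ∈ {Aa VV, Aa Vv, aa VV, aa Vv}

A/I-1 aff ·: aa
A/I-2 ? ·: Aa|aa
A/II-1 aff I-1×I-2: aa
A/II-2 un ·: Aa
A/III-1 aff II-2×II-1: aa
⇒ A over [I-1,I-2,II-1,II-2,III-1]: 2 consistent
V/I-1 ? ·: VV|Vv|vv
V/I-2 un ·: VV|Vv
V/II-1 un I-1×I-2: VV|Vv
V/II-2 aff ·: vv
V/III-1 un II-2×II-1: Vv
⇒ V over [I-1,I-2,II-1,II-2,III-1]: 9 consistent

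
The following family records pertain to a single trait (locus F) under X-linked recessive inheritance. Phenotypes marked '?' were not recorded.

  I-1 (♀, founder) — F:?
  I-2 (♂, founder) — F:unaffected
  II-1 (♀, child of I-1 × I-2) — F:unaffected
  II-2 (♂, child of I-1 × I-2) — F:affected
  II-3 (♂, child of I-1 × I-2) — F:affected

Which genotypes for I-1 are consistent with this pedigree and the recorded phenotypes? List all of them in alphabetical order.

F/I-1 ? ·: X^FX^f|X^fX^f
F/I-2 un ·: X^FY
F/II-1 un I-1×I-2: X^FX^F|X^FX^f
F/II-2 aff I-1×I-2: X^fY
F/II-3 aff I-1×I-2: X^fY
⇒ F over [I-1,I-2,II-1,II-2,II-3]: 3 consistent

I-1 ∈ {X^FX^f, X^fX^f}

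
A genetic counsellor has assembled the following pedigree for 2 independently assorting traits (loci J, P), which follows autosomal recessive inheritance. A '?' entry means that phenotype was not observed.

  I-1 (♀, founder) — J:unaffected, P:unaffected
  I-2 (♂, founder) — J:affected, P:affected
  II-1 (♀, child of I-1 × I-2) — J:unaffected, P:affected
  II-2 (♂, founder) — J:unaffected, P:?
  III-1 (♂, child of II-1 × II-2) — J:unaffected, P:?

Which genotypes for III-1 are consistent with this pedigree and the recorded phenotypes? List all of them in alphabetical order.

III-1 ∈ {JJ Pp, JJ pp, Jj Pp, Jj pp}

J/I-1 un ·: JJ|Jj
J/I-2 aff ·: jj
J/II-1 un I-1×I-2: Jj
J/II-2 un ·: JJ|Jj
J/III-1 un II-1×II-2: JJ|Jj
⇒ J over [I-1,I-2,II-1,II-2,III-1]: 8 consistent
P/I-1 un ·: Pp
P/I-2 aff ·: pp
P/II-1 aff I-1×I-2: pp
P/II-2 ? ·: PP|Pp|pp
P/III-1 ? II-1×II-2: Pp|pp
⇒ P over [I-1,I-2,II-1,II-2,III-1]: 4 consistent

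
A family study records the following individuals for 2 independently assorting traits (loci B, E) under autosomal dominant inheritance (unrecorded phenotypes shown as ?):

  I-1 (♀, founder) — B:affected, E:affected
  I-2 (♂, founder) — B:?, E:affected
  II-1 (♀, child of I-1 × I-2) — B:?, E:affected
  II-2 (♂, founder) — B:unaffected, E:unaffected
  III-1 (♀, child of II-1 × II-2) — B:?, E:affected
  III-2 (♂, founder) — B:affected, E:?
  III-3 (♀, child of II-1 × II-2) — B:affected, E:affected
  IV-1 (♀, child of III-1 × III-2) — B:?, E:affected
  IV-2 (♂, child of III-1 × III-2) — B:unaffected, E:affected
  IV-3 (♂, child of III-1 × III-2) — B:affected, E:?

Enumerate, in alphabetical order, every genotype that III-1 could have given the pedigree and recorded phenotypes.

III-1 ∈ {Bb Ee, bb Ee}

B/I-1 aff ·: Bb|BB
B/I-2 ? ·: bb|Bb|BB
B/II-1 ? I-1×I-2: Bb|BB
B/II-2 un ·: bb
B/III-1 ? II-1×II-2: bb|Bb
B/III-2 aff ·: Bb
B/III-3 aff II-1×II-2: Bb
B/IV-1 ? III-1×III-2: bb|Bb|BB
B/IV-2 un III-1×III-2: bb
B/IV-3 aff III-1×III-2: Bb|BB
⇒ B over [I-1,I-2,II-1,II-2,III-1,III-2,III-3,IV-1,IV-2,IV-3]: 64 consistent
E/I-1 aff ·: Ee|EE
E/I-2 aff ·: Ee|EE
E/II-1 aff I-1×I-2: Ee|EE
E/II-2 un ·: ee
E/III-1 aff II-1×II-2: Ee
E/III-2 ? ·: ee|Ee|EE
E/III-3 aff II-1×II-2: Ee
E/IV-1 aff III-1×III-2: Ee|EE
E/IV-2 aff III-1×III-2: Ee|EE
E/IV-3 ? III-1×III-2: ee|Ee|EE
⇒ E over [I-1,I-2,II-1,II-2,III-1,III-2,III-3,IV-1,IV-2,IV-3]: 154 consistent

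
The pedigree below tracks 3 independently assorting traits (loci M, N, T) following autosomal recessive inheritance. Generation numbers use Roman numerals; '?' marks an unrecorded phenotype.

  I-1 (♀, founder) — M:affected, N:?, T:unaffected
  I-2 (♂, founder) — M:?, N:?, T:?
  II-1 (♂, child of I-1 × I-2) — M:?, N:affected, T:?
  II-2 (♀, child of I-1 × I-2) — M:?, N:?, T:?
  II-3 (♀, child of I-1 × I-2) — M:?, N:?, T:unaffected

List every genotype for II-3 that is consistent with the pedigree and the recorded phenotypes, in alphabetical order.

II-3 ∈ {Mm NN TT, Mm NN Tt, Mm Nn TT, Mm Nn Tt, Mm nn TT, Mm nn Tt, mm NN TT, mm NN Tt, mm Nn TT, mm Nn Tt, mm nn TT, mm nn Tt}

M/I-1 aff ·: mm
M/I-2 ? ·: MM|Mm|mm
M/II-1 ? I-1×I-2: Mm|mm
M/II-2 ? I-1×I-2: Mm|mm
M/II-3 ? I-1×I-2: Mm|mm
⇒ M over [I-1,I-2,II-1,II-2,II-3]: 10 consistent
N/I-1 ? ·: Nn|nn
N/I-2 ? ·: Nn|nn
N/II-1 aff I-1×I-2: nn
N/II-2 ? I-1×I-2: NN|Nn|nn
N/II-3 ? I-1×I-2: NN|Nn|nn
⇒ N over [I-1,I-2,II-1,II-2,II-3]: 18 consistent
T/I-1 un ·: TT|Tt
T/I-2 ? ·: TT|Tt|tt
T/II-1 ? I-1×I-2: TT|Tt|tt
T/II-2 ? I-1×I-2: TT|Tt|tt
T/II-3 un I-1×I-2: TT|Tt
⇒ T over [I-1,I-2,II-1,II-2,II-3]: 40 consistent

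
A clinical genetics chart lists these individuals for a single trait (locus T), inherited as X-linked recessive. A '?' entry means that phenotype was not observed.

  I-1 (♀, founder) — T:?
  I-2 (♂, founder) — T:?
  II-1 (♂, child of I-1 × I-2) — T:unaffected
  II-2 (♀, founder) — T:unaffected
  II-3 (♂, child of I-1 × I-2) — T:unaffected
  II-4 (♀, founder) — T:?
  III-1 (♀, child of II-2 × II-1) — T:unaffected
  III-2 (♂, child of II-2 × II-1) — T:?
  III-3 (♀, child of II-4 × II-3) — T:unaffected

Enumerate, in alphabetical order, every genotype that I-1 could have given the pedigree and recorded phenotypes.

I-1 ∈ {X^TX^T, X^TX^t}

T/I-1 ? ·: X^TX^T|X^TX^t
T/I-2 ? ·: X^TY|X^tY
T/II-1 un I-1×I-2: X^TY
T/II-2 un ·: X^TX^T|X^TX^t
T/II-3 un I-1×I-2: X^TY
T/II-4 ? ·: X^TX^T|X^TX^t|X^tX^t
T/III-1 un II-2×II-1: X^TX^T|X^TX^t
T/III-2 ? II-2×II-1: X^TY|X^tY
T/III-3 un II-4×II-3: X^TX^T|X^TX^t
⇒ T over [I-1,I-2,II-1,II-2,II-3,II-4,III-1,III-2,III-3]: 80 consistent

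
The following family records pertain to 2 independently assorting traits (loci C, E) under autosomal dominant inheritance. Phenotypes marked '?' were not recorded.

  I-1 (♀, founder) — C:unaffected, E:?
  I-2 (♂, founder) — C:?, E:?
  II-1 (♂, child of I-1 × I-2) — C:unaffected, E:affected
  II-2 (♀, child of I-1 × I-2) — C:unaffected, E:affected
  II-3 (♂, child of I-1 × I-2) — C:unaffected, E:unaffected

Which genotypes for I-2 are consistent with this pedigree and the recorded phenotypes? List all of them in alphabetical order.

I-2 ∈ {Cc Ee, Cc ee, cc Ee, cc ee}

C/I-1 un ·: cc
C/I-2 ? ·: cc|Cc
C/II-1 un I-1×I-2: cc
C/II-2 un I-1×I-2: cc
C/II-3 un I-1×I-2: cc
⇒ C over [I-1,I-2,II-1,II-2,II-3]: 2 consistent
E/I-1 ? ·: ee|Ee
E/I-2 ? ·: ee|Ee
E/II-1 aff I-1×I-2: Ee|EE
E/II-2 aff I-1×I-2: Ee|EE
E/II-3 un I-1×I-2: ee
⇒ E over [I-1,I-2,II-1,II-2,II-3]: 6 consistent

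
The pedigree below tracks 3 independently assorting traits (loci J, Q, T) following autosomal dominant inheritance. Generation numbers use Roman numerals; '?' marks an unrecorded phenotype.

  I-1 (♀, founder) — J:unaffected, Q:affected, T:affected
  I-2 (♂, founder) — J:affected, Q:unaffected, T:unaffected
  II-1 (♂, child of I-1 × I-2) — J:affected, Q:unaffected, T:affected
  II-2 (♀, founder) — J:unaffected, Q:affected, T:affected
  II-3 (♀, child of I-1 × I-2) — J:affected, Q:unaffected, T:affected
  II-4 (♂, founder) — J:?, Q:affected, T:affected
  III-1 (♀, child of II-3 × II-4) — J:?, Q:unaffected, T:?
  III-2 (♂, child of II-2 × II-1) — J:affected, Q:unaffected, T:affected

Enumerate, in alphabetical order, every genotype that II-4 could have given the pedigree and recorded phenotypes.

II-4 ∈ {JJ Qq TT, JJ Qq Tt, Jj Qq TT, Jj Qq Tt, jj Qq TT, jj Qq Tt}

J/I-1 un ·: jj
J/I-2 aff ·: Jj|JJ
J/II-1 aff I-1×I-2: Jj
J/II-2 un ·: jj
J/II-3 aff I-1×I-2: Jj
J/II-4 ? ·: jj|Jj|JJ
J/III-1 ? II-3×II-4: jj|Jj|JJ
J/III-2 aff II-2×II-1: Jj
⇒ J over [I-1,I-2,II-1,II-2,II-3,II-4,III-1,III-2]: 14 consistent
Q/I-1 aff ·: Qq
Q/I-2 un ·: qq
Q/II-1 un I-1×I-2: qq
Q/II-2 aff ·: Qq
Q/II-3 un I-1×I-2: qq
Q/II-4 aff ·: Qq
Q/III-1 un II-3×II-4: qq
Q/III-2 un II-2×II-1: qq
⇒ Q over [I-1,I-2,II-1,II-2,II-3,II-4,III-1,III-2]: 1 consistent
T/I-1 aff ·: Tt|TT
T/I-2 un ·: tt
T/II-1 aff I-1×I-2: Tt
T/II-2 aff ·: Tt|TT
T/II-3 aff I-1×I-2: Tt
T/II-4 aff ·: Tt|TT
T/III-1 ? II-3×II-4: tt|Tt|TT
T/III-2 aff II-2×II-1: Tt|TT
⇒ T over [I-1,I-2,II-1,II-2,II-3,II-4,III-1,III-2]: 40 consistent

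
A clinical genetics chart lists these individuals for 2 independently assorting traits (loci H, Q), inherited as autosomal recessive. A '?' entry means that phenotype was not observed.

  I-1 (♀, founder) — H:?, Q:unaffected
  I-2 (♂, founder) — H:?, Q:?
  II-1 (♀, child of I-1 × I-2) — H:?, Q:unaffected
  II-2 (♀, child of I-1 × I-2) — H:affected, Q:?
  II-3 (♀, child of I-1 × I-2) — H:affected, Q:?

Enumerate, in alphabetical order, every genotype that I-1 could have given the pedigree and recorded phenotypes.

I-1 ∈ {Hh QQ, Hh Qq, hh QQ, hh Qq}

H/I-1 ? ·: Hh|hh
H/I-2 ? ·: Hh|hh
H/II-1 ? I-1×I-2: HH|Hh|hh
H/II-2 aff I-1×I-2: hh
H/II-3 aff I-1×I-2: hh
⇒ H over [I-1,I-2,II-1,II-2,II-3]: 8 consistent
Q/I-1 un ·: QQ|Qq
Q/I-2 ? ·: QQ|Qq|qq
Q/II-1 un I-1×I-2: QQ|Qq
Q/II-2 ? I-1×I-2: QQ|Qq|qq
Q/II-3 ? I-1×I-2: QQ|Qq|qq
⇒ Q over [I-1,I-2,II-1,II-2,II-3]: 40 consistent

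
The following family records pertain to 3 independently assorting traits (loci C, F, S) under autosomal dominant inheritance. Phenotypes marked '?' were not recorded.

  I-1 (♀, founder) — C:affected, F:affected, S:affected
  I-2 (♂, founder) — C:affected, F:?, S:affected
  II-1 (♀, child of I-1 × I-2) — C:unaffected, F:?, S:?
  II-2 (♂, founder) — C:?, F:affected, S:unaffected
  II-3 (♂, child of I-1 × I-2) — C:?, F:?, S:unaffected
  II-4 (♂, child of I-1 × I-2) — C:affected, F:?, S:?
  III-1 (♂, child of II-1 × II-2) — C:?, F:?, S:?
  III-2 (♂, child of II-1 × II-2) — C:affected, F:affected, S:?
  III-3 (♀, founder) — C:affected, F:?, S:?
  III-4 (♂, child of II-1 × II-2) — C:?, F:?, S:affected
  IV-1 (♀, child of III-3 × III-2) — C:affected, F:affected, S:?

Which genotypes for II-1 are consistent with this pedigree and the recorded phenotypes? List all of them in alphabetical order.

II-1 ∈ {cc FF SS, cc FF Ss, cc Ff SS, cc Ff Ss, cc ff SS, cc ff Ss}

C/I-1 aff ·: Cc
C/I-2 aff ·: Cc
C/II-1 un I-1×I-2: cc
C/II-2 ? ·: Cc|CC
C/II-3 ? I-1×I-2: cc|Cc|CC
C/II-4 aff I-1×I-2: Cc|CC
C/III-1 ? II-1×II-2: cc|Cc
C/III-2 aff II-1×II-2: Cc
C/III-3 aff ·: Cc|CC
C/III-4 ? II-1×II-2: cc|Cc
C/IV-1 aff III-3×III-2: Cc|CC
⇒ C over [I-1,I-2,II-1,II-2,II-3,II-4,III-1,III-2,III-3,III-4,IV-1]: 120 consistent
F/I-1 aff ·: Ff|FF
F/I-2 ? ·: ff|Ff|FF
F/II-1 ? I-1×I-2: ff|Ff|FF
F/II-2 aff ·: Ff|FF
F/II-3 ? I-1×I-2: ff|Ff|FF
F/II-4 ? I-1×I-2: ff|Ff|FF
F/III-1 ? II-1×II-2: ff|Ff|FF
F/III-2 aff II-1×II-2: Ff|FF
F/III-3 ? ·: ff|Ff|FF
F/III-4 ? II-1×II-2: ff|Ff|FF
F/IV-1 aff III-3×III-2: Ff|FF
⇒ F over [I-1,I-2,II-1,II-2,II-3,II-4,III-1,III-2,III-3,III-4,IV-1]: 3619 consistent
S/I-1 aff ·: Ss
S/I-2 aff ·: Ss
S/II-1 ? I-1×I-2: Ss|SS
S/II-2 un ·: ss
S/II-3 un I-1×I-2: ss
S/II-4 ? I-1×I-2: ss|Ss|SS
S/III-1 ? II-1×II-2: ss|Ss
S/III-2 ? II-1×II-2: ss|Ss
S/III-3 ? ·: ss|Ss|SS
S/III-4 aff II-1×II-2: Ss
S/IV-1 ? III-3×III-2: ss|Ss|SS
⇒ S over [I-1,I-2,II-1,II-2,II-3,II-4,III-1,III-2,III-3,III-4,IV-1]: 87 consistent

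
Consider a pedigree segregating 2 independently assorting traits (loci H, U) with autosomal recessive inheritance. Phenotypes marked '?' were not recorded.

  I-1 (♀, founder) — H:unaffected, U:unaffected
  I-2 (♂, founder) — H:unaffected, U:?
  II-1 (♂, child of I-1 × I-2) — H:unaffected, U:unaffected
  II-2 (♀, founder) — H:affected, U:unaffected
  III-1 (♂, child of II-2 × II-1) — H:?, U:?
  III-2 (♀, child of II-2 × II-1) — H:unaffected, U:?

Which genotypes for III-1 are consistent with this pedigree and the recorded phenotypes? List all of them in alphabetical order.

H/I-1 un ·: HH|Hh
H/I-2 un ·: HH|Hh
H/II-1 un I-1×I-2: HH|Hh
H/II-2 aff ·: hh
H/III-1 ? II-2×II-1: Hh|hh
H/III-2 un II-2×II-1: Hh
⇒ H over [I-1,I-2,II-1,II-2,III-1,III-2]: 10 consistent
U/I-1 un ·: UU|Uu
U/I-2 ? ·: UU|Uu|uu
U/II-1 un I-1×I-2: UU|Uu
U/II-2 un ·: UU|Uu
U/III-1 ? II-2×II-1: UU|Uu|uu
U/III-2 ? II-2×II-1: UU|Uu|uu
⇒ U over [I-1,I-2,II-1,II-2,III-1,III-2]: 85 consistent

III-1 ∈ {Hh UU, Hh Uu, Hh uu, hh UU, hh Uu, hh uu}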